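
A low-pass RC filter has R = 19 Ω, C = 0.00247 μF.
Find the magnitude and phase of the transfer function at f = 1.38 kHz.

Step 1 — Angular frequency: ω = 2π·1380 = 8671 rad/s.
Step 2 — Transfer function: H(jω) = 1/(1 + jωRC).
Step 3 — Denominator: 1 + jωRC = 1 + j·8671·19·2.47e-09 = 1 + j0.0004069.
Step 4 — H = 1 - j0.0004069.
Step 5 — Magnitude: |H| = 1 (-0.0 dB); phase: φ = -0.0°.

|H| = 1 (-0.0 dB), φ = -0.0°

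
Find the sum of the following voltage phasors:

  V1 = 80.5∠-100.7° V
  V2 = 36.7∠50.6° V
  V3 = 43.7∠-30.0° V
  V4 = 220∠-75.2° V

Step 1 — Convert each phasor to rectangular form:
  V1 = 80.5·(cos(-100.7°) + j·sin(-100.7°)) = -14.95 - j79.1 V
  V2 = 36.7·(cos(50.6°) + j·sin(50.6°)) = 23.29 + j28.36 V
  V3 = 43.7·(cos(-30.0°) + j·sin(-30.0°)) = 37.85 - j21.85 V
  V4 = 220·(cos(-75.2°) + j·sin(-75.2°)) = 56.2 - j212.7 V
Step 2 — Sum components: V_total = 102.4 - j285.3 V.
Step 3 — Convert to polar: |V_total| = 303.1 V, ∠V_total = -70.3°.

V_total = 303.1∠-70.3° V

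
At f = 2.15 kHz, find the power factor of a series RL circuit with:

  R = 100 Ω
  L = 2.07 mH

Step 1 — Angular frequency: ω = 2π·f = 2π·2150 = 1.351e+04 rad/s.
Step 2 — Component impedances:
  R: Z = R = 100 Ω
  L: Z = jωL = j·1.351e+04·0.00207 = 0 + j27.96 Ω
Step 3 — Series combination: Z_total = R + L = 100 + j27.96 Ω = 103.8∠15.6° Ω.
Step 4 — Power factor: PF = cos(φ) = Re(Z)/|Z| = 100/103.836 = 0.9631.
Step 5 — Type: Im(Z) = 27.96 ⇒ lagging (phase φ = 15.6°).

PF = 0.9631 (lagging, φ = 15.6°)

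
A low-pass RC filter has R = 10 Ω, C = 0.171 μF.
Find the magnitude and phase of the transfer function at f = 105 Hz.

Step 1 — Angular frequency: ω = 2π·105 = 659.7 rad/s.
Step 2 — Transfer function: H(jω) = 1/(1 + jωRC).
Step 3 — Denominator: 1 + jωRC = 1 + j·659.7·10·1.71e-07 = 1 + j0.001128.
Step 4 — H = 1 - j0.001128.
Step 5 — Magnitude: |H| = 1 (-0.0 dB); phase: φ = -0.1°.

|H| = 1 (-0.0 dB), φ = -0.1°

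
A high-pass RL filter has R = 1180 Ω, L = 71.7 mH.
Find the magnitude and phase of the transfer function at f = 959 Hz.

Step 1 — Angular frequency: ω = 2π·959 = 6026 rad/s.
Step 2 — Transfer function: H(jω) = jωL/(R + jωL).
Step 3 — Numerator jωL = j·432; denominator R + jωL = 1180 + j432.
Step 4 — H = 0.1182 + j0.3229.
Step 5 — Magnitude: |H| = 0.3438 (-9.3 dB); phase: φ = 69.9°.

|H| = 0.3438 (-9.3 dB), φ = 69.9°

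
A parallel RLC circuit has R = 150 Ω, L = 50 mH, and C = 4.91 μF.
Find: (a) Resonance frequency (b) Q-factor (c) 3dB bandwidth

Step 1 — Resonance: ω₀ = 1/√(LC) = 1/√(0.05·4.91e-06) = 2018 rad/s.
Step 2 — f₀ = ω₀/(2π) = 321.2 Hz.
Step 3 — Parallel Q: Q = R/(ω₀L) = 150/(2018·0.05) = 1.486.
Step 4 — Bandwidth: Δω = ω₀/Q = 1358 rad/s; BW = Δω/(2π) = 216.1 Hz.

(a) f₀ = 321.2 Hz  (b) Q = 1.486  (c) BW = 216.1 Hz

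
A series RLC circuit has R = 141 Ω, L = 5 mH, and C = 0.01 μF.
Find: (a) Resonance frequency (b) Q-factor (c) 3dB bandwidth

Step 1 — Resonance: ω₀ = 1/√(LC) = 1/√(0.005·1e-08) = 1.414e+05 rad/s.
Step 2 — f₀ = ω₀/(2π) = 2.251e+04 Hz.
Step 3 — Series Q: Q = ω₀L/R = 1.414e+05·0.005/141 = 5.015.
Step 4 — Bandwidth: Δω = ω₀/Q = 2.82e+04 rad/s; BW = Δω/(2π) = 4488 Hz.

(a) f₀ = 2.251e+04 Hz  (b) Q = 5.015  (c) BW = 4488 Hz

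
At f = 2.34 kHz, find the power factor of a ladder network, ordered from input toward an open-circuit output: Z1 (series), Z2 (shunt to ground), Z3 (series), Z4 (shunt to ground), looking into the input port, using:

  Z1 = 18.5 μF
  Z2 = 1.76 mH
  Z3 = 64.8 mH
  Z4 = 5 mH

Step 1 — Angular frequency: ω = 2π·f = 2π·2340 = 1.47e+04 rad/s.
Step 2 — Component impedances:
  Z1: Z = 1/(jωC) = -j/(ω·C) = 0 - j3.676 Ω
  Z2: Z = jωL = j·1.47e+04·0.00176 = 0 + j25.88 Ω
  Z3: Z = jωL = j·1.47e+04·0.0648 = 0 + j952.7 Ω
  Z4: Z = jωL = j·1.47e+04·0.005 = 0 + j73.51 Ω
Step 3 — Ladder network (open output): work backward from the far end, alternating series and parallel combinations. Z_in = 0 + j21.56 Ω = 21.56∠90.0° Ω.
Step 4 — Power factor: PF = cos(φ) = Re(Z)/|Z| = 0/21.56 = 0.
Step 5 — Type: Im(Z) = 21.56 ⇒ lagging (phase φ = 90.0°).

PF = 0 (lagging, φ = 90.0°)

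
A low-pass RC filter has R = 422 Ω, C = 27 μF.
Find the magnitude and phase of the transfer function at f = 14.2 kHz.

Step 1 — Angular frequency: ω = 2π·1.42e+04 = 8.922e+04 rad/s.
Step 2 — Transfer function: H(jω) = 1/(1 + jωRC).
Step 3 — Denominator: 1 + jωRC = 1 + j·8.922e+04·422·2.7e-05 = 1 + j1017.
Step 4 — H = 9.676e-07 - j0.0009837.
Step 5 — Magnitude: |H| = 0.0009837 (-60.1 dB); phase: φ = -89.9°.

|H| = 0.0009837 (-60.1 dB), φ = -89.9°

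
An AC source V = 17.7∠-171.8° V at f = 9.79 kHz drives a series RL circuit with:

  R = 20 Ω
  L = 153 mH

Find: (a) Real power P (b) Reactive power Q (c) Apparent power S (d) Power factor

Step 1 — Angular frequency: ω = 2π·f = 2π·9790 = 6.151e+04 rad/s.
Step 2 — Component impedances:
  R: Z = R = 20 Ω
  L: Z = jωL = j·6.151e+04·0.153 = 0 + j9411 Ω
Step 3 — Series combination: Z_total = R + L = 20 + j9411 Ω = 9411∠89.9° Ω.
Step 4 — Source phasor: V = 17.7∠-171.8° V = -17.52 - j2.525 V.
Step 5 — Current: I = V / Z = -0.0002722 + j0.001861 A = 0.001881∠98.3° A.
Step 6 — Complex power: S = V·I* = 7.074e-05 + j0.03329 VA.
Step 7 — Real power: P = Re(S) = 7.074e-05 W.
Step 8 — Reactive power: Q = Im(S) = 0.03329 VAR.
Step 9 — Apparent power: |S| = 0.03329 VA.
Step 10 — Power factor: PF = P/|S| = 0.002125 (lagging).

(a) P = 7.074e-05 W  (b) Q = 0.03329 VAR  (c) S = 0.03329 VA  (d) PF = 0.002125 (lagging)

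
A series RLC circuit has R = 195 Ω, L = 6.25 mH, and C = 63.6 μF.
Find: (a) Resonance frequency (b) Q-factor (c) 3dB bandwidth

Step 1 — Resonance condition Im(Z)=0 gives ω₀ = 1/√(LC).
Step 2 — ω₀ = 1/√(0.00625·6.36e-05) = 1586 rad/s.
Step 3 — f₀ = ω₀/(2π) = 252.4 Hz.
Step 4 — Series Q: Q = ω₀L/R = 1586·0.00625/195 = 0.05084.
Step 5 — 3dB bandwidth: Δω = ω₀/Q = 3.12e+04 rad/s; BW = Δω/(2π) = 4966 Hz.

(a) f₀ = 252.4 Hz  (b) Q = 0.05084  (c) BW = 4966 Hz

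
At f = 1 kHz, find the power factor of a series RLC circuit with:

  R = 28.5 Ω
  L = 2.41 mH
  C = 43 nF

Step 1 — Angular frequency: ω = 2π·f = 2π·1000 = 6283 rad/s.
Step 2 — Component impedances:
  R: Z = R = 28.5 Ω
  L: Z = jωL = j·6283·0.00241 = 0 + j15.14 Ω
  C: Z = 1/(jωC) = -j/(ω·C) = 0 - j3701 Ω
Step 3 — Series combination: Z_total = R + L + C = 28.5 - j3686 Ω = 3686∠-89.6° Ω.
Step 4 — Power factor: PF = cos(φ) = Re(Z)/|Z| = 28.5/3686.25 = 0.007731.
Step 5 — Type: Im(Z) = -3686 ⇒ leading (phase φ = -89.6°).

PF = 0.007731 (leading, φ = -89.6°)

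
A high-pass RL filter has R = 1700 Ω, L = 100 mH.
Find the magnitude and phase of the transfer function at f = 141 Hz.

Step 1 — Angular frequency: ω = 2π·141 = 885.9 rad/s.
Step 2 — Transfer function: H(jω) = jωL/(R + jωL).
Step 3 — Numerator jωL = j·88.59; denominator R + jωL = 1700 + j88.59.
Step 4 — H = 0.002708 + j0.05197.
Step 5 — Magnitude: |H| = 0.05204 (-25.7 dB); phase: φ = 87.0°.

|H| = 0.05204 (-25.7 dB), φ = 87.0°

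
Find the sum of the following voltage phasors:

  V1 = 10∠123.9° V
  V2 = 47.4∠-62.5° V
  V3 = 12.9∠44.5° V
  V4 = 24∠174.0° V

Step 1 — Convert each phasor to rectangular form:
  V1 = 10·(cos(123.9°) + j·sin(123.9°)) = -5.577 + j8.3 V
  V2 = 47.4·(cos(-62.5°) + j·sin(-62.5°)) = 21.89 - j42.04 V
  V3 = 12.9·(cos(44.5°) + j·sin(44.5°)) = 9.201 + j9.042 V
  V4 = 24·(cos(174.0°) + j·sin(174.0°)) = -23.87 + j2.509 V
Step 2 — Sum components: V_total = 1.642 - j22.19 V.
Step 3 — Convert to polar: |V_total| = 22.25 V, ∠V_total = -85.8°.

V_total = 22.25∠-85.8° V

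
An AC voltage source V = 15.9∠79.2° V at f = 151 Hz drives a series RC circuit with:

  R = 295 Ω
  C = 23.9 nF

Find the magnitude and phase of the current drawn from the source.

Step 1 — Angular frequency: ω = 2π·f = 2π·151 = 948.8 rad/s.
Step 2 — Component impedances:
  R: Z = R = 295 Ω
  C: Z = 1/(jωC) = -j/(ω·C) = 0 - j4.41e+04 Ω
Step 3 — Series combination: Z_total = R + C = 295 - j4.41e+04 Ω = 4.41e+04∠-89.6° Ω.
Step 4 — Source phasor: V = 15.9∠79.2° V = 2.979 + j15.62 V.
Step 5 — Ohm's law: I = V / Z_total = (2.979 + j15.62) / (295 - j4.41e+04) = -0.0003537 + j6.992e-05 A.
Step 6 — Convert to polar: |I| = 0.0003605 A, ∠I = 168.8°.

I = 0.0003605∠168.8° A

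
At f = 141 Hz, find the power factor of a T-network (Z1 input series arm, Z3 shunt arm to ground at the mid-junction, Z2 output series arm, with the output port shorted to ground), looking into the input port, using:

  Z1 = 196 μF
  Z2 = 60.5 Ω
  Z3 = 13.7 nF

Step 1 — Angular frequency: ω = 2π·f = 2π·141 = 885.9 rad/s.
Step 2 — Component impedances:
  Z1: Z = 1/(jωC) = -j/(ω·C) = 0 - j5.759 Ω
  Z2: Z = R = 60.5 Ω
  Z3: Z = 1/(jωC) = -j/(ω·C) = 0 - j8.239e+04 Ω
Step 3 — With the output port shorted to ground, the output series arm Z2 runs from the junction to ground; the shunt arm Z3 also runs from the junction to ground. They appear in parallel: Z3 || Z2 = 60.5 - j0.04443 Ω.
Step 4 — Series with input arm Z1: Z_in = Z1 + (Z3 || Z2) = 60.5 - j5.803 Ω = 60.78∠-5.5° Ω.
Step 5 — Power factor: PF = cos(φ) = Re(Z)/|Z| = 60.5/60.78 = 0.9954.
Step 6 — Type: Im(Z) = -5.803 ⇒ leading (phase φ = -5.5°).

PF = 0.9954 (leading, φ = -5.5°)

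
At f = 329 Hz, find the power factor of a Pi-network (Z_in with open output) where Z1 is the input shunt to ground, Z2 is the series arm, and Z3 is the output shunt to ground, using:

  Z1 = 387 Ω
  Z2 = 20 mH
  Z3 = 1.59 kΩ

Step 1 — Angular frequency: ω = 2π·f = 2π·329 = 2067 rad/s.
Step 2 — Component impedances:
  Z1: Z = R = 387 Ω
  Z2: Z = jωL = j·2067·0.02 = 0 + j41.34 Ω
  Z3: Z = R = 1590 Ω
Step 3 — With open output, the series arm Z2 and the output shunt Z3 appear in series to ground: Z2 + Z3 = 1590 + j41.34 Ω.
Step 4 — Parallel with input shunt Z1: Z_in = Z1 || (Z2 + Z3) = 311.3 + j1.584 Ω = 311.3∠0.3° Ω.
Step 5 — Power factor: PF = cos(φ) = Re(Z)/|Z| = 311.3/311.3 = 1.
Step 6 — Type: Im(Z) = 1.584 ⇒ lagging (phase φ = 0.3°).

PF = 1 (lagging, φ = 0.3°)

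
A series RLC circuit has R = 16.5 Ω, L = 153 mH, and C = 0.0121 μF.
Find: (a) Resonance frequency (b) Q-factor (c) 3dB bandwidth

Step 1 — Resonance: ω₀ = 1/√(LC) = 1/√(0.153·1.21e-08) = 2.324e+04 rad/s.
Step 2 — f₀ = ω₀/(2π) = 3699 Hz.
Step 3 — Series Q: Q = ω₀L/R = 2.324e+04·0.153/16.5 = 215.5.
Step 4 — Bandwidth: Δω = ω₀/Q = 107.8 rad/s; BW = Δω/(2π) = 17.16 Hz.

(a) f₀ = 3699 Hz  (b) Q = 215.5  (c) BW = 17.16 Hz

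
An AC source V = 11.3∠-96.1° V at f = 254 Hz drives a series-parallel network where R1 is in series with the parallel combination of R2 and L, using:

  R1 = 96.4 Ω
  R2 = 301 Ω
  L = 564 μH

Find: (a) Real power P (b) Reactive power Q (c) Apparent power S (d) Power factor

Step 1 — Angular frequency: ω = 2π·f = 2π·254 = 1596 rad/s.
Step 2 — Component impedances:
  R1: Z = R = 96.4 Ω
  R2: Z = R = 301 Ω
  L: Z = jωL = j·1596·0.000564 = 0 + j0.9001 Ω
Step 3 — Parallel branch: R2 || L = 1/(1/R2 + 1/L) = 0.002692 + j0.9001 Ω.
Step 4 — Series with R1: Z_total = R1 + (R2 || L) = 96.4 + j0.9001 Ω = 96.41∠0.5° Ω.
Step 5 — Source phasor: V = 11.3∠-96.1° V = -1.201 - j11.24 V.
Step 6 — Current: I = V / Z = -0.01354 - j0.1164 A = 0.1172∠-96.6° A.
Step 7 — Complex power: S = V·I* = 1.324 + j0.01237 VA.
Step 8 — Real power: P = Re(S) = 1.324 W.
Step 9 — Reactive power: Q = Im(S) = 0.01237 VAR.
Step 10 — Apparent power: |S| = 1.324 VA.
Step 11 — Power factor: PF = P/|S| = 1 (lagging).

(a) P = 1.324 W  (b) Q = 0.01237 VAR  (c) S = 1.324 VA  (d) PF = 1 (lagging)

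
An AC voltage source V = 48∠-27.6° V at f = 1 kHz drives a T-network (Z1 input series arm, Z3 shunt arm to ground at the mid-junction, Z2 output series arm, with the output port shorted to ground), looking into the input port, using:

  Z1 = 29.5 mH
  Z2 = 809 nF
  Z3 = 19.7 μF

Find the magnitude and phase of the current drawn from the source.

Step 1 — Angular frequency: ω = 2π·f = 2π·1000 = 6283 rad/s.
Step 2 — Component impedances:
  Z1: Z = jωL = j·6283·0.0295 = 0 + j185.4 Ω
  Z2: Z = 1/(jωC) = -j/(ω·C) = 0 - j196.7 Ω
  Z3: Z = 1/(jωC) = -j/(ω·C) = 0 - j8.079 Ω
Step 3 — With the output port shorted to ground, the output series arm Z2 runs from the junction to ground; the shunt arm Z3 also runs from the junction to ground. They appear in parallel: Z3 || Z2 = 0 - j7.76 Ω.
Step 4 — Series with input arm Z1: Z_in = Z1 + (Z3 || Z2) = 0 + j177.6 Ω = 177.6∠90.0° Ω.
Step 5 — Source phasor: V = 48∠-27.6° V = 42.54 - j22.24 V.
Step 6 — Ohm's law: I = V / Z_total = (42.54 - j22.24) / (0 + j177.6) = -0.1252 - j0.2395 A.
Step 7 — Convert to polar: |I| = 0.2703 A, ∠I = -117.6°.

I = 0.2703∠-117.6° A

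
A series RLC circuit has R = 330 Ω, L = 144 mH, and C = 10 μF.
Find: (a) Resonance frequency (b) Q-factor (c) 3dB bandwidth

Step 1 — Resonance condition Im(Z)=0 gives ω₀ = 1/√(LC).
Step 2 — ω₀ = 1/√(0.144·1e-05) = 833.3 rad/s.
Step 3 — f₀ = ω₀/(2π) = 132.6 Hz.
Step 4 — Series Q: Q = ω₀L/R = 833.3·0.144/330 = 0.3636.
Step 5 — 3dB bandwidth: Δω = ω₀/Q = 2292 rad/s; BW = Δω/(2π) = 364.7 Hz.

(a) f₀ = 132.6 Hz  (b) Q = 0.3636  (c) BW = 364.7 Hz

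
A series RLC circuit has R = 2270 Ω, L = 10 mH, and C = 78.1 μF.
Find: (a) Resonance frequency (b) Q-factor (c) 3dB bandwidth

Step 1 — Resonance condition Im(Z)=0 gives ω₀ = 1/√(LC).
Step 2 — ω₀ = 1/√(0.01·7.81e-05) = 1132 rad/s.
Step 3 — f₀ = ω₀/(2π) = 180.1 Hz.
Step 4 — Series Q: Q = ω₀L/R = 1132·0.01/2270 = 0.004985.
Step 5 — 3dB bandwidth: Δω = ω₀/Q = 2.27e+05 rad/s; BW = Δω/(2π) = 3.613e+04 Hz.

(a) f₀ = 180.1 Hz  (b) Q = 0.004985  (c) BW = 3.613e+04 Hz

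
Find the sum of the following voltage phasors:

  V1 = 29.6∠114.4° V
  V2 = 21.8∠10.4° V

Step 1 — Convert each phasor to rectangular form:
  V1 = 29.6·(cos(114.4°) + j·sin(114.4°)) = -12.23 + j26.96 V
  V2 = 21.8·(cos(10.4°) + j·sin(10.4°)) = 21.44 + j3.935 V
Step 2 — Sum components: V_total = 9.214 + j30.89 V.
Step 3 — Convert to polar: |V_total| = 32.24 V, ∠V_total = 73.4°.

V_total = 32.24∠73.4° V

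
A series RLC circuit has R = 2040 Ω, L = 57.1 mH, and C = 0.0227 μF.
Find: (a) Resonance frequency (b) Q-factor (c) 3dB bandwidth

Step 1 — Resonance: ω₀ = 1/√(LC) = 1/√(0.0571·2.27e-08) = 2.778e+04 rad/s.
Step 2 — f₀ = ω₀/(2π) = 4421 Hz.
Step 3 — Series Q: Q = ω₀L/R = 2.778e+04·0.0571/2040 = 0.7775.
Step 4 — Bandwidth: Δω = ω₀/Q = 3.573e+04 rad/s; BW = Δω/(2π) = 5686 Hz.

(a) f₀ = 4421 Hz  (b) Q = 0.7775  (c) BW = 5686 Hz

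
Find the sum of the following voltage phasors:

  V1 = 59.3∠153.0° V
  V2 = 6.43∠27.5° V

Step 1 — Convert each phasor to rectangular form:
  V1 = 59.3·(cos(153.0°) + j·sin(153.0°)) = -52.84 + j26.92 V
  V2 = 6.43·(cos(27.5°) + j·sin(27.5°)) = 5.703 + j2.969 V
Step 2 — Sum components: V_total = -47.13 + j29.89 V.
Step 3 — Convert to polar: |V_total| = 55.81 V, ∠V_total = 147.6°.

V_total = 55.81∠147.6° V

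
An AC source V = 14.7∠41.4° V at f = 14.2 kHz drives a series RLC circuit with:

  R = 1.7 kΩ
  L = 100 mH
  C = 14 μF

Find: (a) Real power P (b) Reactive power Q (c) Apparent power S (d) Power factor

Step 1 — Angular frequency: ω = 2π·f = 2π·1.42e+04 = 8.922e+04 rad/s.
Step 2 — Component impedances:
  R: Z = R = 1700 Ω
  L: Z = jωL = j·8.922e+04·0.1 = 0 + j8922 Ω
  C: Z = 1/(jωC) = -j/(ω·C) = 0 - j0.8006 Ω
Step 3 — Series combination: Z_total = R + L + C = 1700 + j8921 Ω = 9082∠79.2° Ω.
Step 4 — Source phasor: V = 14.7∠41.4° V = 11.03 + j9.721 V.
Step 5 — Current: I = V / Z = 0.001279 - j0.0009923 A = 0.001619∠-37.8° A.
Step 6 — Complex power: S = V·I* = 0.004454 + j0.02337 VA.
Step 7 — Real power: P = Re(S) = 0.004454 W.
Step 8 — Reactive power: Q = Im(S) = 0.02337 VAR.
Step 9 — Apparent power: |S| = 0.02379 VA.
Step 10 — Power factor: PF = P/|S| = 0.1872 (lagging).

(a) P = 0.004454 W  (b) Q = 0.02337 VAR  (c) S = 0.02379 VA  (d) PF = 0.1872 (lagging)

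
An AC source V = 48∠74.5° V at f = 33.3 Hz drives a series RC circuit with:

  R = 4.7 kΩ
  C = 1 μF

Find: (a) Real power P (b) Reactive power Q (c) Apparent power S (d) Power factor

Step 1 — Angular frequency: ω = 2π·f = 2π·33.3 = 209.2 rad/s.
Step 2 — Component impedances:
  R: Z = R = 4700 Ω
  C: Z = 1/(jωC) = -j/(ω·C) = 0 - j4779 Ω
Step 3 — Series combination: Z_total = R + C = 4700 - j4779 Ω = 6703∠-45.5° Ω.
Step 4 — Source phasor: V = 48∠74.5° V = 12.83 + j46.25 V.
Step 5 — Current: I = V / Z = -0.003578 + j0.006203 A = 0.007161∠120.0° A.
Step 6 — Complex power: S = V·I* = 0.241 - j0.2451 VA.
Step 7 — Real power: P = Re(S) = 0.241 W.
Step 8 — Reactive power: Q = Im(S) = -0.2451 VAR.
Step 9 — Apparent power: |S| = 0.3437 VA.
Step 10 — Power factor: PF = P/|S| = 0.7012 (leading).

(a) P = 0.241 W  (b) Q = -0.2451 VAR  (c) S = 0.3437 VA  (d) PF = 0.7012 (leading)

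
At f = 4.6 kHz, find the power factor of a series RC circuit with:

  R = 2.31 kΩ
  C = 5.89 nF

Step 1 — Angular frequency: ω = 2π·f = 2π·4600 = 2.89e+04 rad/s.
Step 2 — Component impedances:
  R: Z = R = 2310 Ω
  C: Z = 1/(jωC) = -j/(ω·C) = 0 - j5874 Ω
Step 3 — Series combination: Z_total = R + C = 2310 - j5874 Ω = 6312∠-68.5° Ω.
Step 4 — Power factor: PF = cos(φ) = Re(Z)/|Z| = 2310/6312 = 0.366.
Step 5 — Type: Im(Z) = -5874 ⇒ leading (phase φ = -68.5°).

PF = 0.366 (leading, φ = -68.5°)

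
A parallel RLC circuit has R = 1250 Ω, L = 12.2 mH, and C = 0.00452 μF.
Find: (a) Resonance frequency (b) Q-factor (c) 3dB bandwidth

Step 1 — Resonance: ω₀ = 1/√(LC) = 1/√(0.0122·4.52e-09) = 1.347e+05 rad/s.
Step 2 — f₀ = ω₀/(2π) = 2.143e+04 Hz.
Step 3 — Parallel Q: Q = R/(ω₀L) = 1250/(1.347e+05·0.0122) = 0.7609.
Step 4 — Bandwidth: Δω = ω₀/Q = 1.77e+05 rad/s; BW = Δω/(2π) = 2.817e+04 Hz.

(a) f₀ = 2.143e+04 Hz  (b) Q = 0.7609  (c) BW = 2.817e+04 Hz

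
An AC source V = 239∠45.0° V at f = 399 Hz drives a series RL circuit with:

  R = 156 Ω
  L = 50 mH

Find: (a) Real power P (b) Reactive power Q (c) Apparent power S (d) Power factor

Step 1 — Angular frequency: ω = 2π·f = 2π·399 = 2507 rad/s.
Step 2 — Component impedances:
  R: Z = R = 156 Ω
  L: Z = jωL = j·2507·0.05 = 0 + j125.3 Ω
Step 3 — Series combination: Z_total = R + L = 156 + j125.3 Ω = 200.1∠38.8° Ω.
Step 4 — Source phasor: V = 239∠45.0° V = 169 + j169 V.
Step 5 — Current: I = V / Z = 1.187 + j0.1293 A = 1.194∠6.2° A.
Step 6 — Complex power: S = V·I* = 222.5 + j178.8 VA.
Step 7 — Real power: P = Re(S) = 222.5 W.
Step 8 — Reactive power: Q = Im(S) = 178.8 VAR.
Step 9 — Apparent power: |S| = 285.4 VA.
Step 10 — Power factor: PF = P/|S| = 0.7795 (lagging).

(a) P = 222.5 W  (b) Q = 178.8 VAR  (c) S = 285.4 VA  (d) PF = 0.7795 (lagging)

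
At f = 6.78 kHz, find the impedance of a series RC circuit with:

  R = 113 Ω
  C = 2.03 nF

Step 1 — Angular frequency: ω = 2π·f = 2π·6780 = 4.26e+04 rad/s.
Step 2 — Component impedances:
  R: Z = R = 113 Ω
  C: Z = 1/(jωC) = -j/(ω·C) = 0 - j1.156e+04 Ω
Step 3 — Series combination: Z_total = R + C = 113 - j1.156e+04 Ω = 1.156e+04∠-89.4° Ω.

Z = 113 - j1.156e+04 Ω = 1.156e+04∠-89.4° Ω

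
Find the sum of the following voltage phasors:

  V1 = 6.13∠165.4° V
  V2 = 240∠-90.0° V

Step 1 — Convert each phasor to rectangular form:
  V1 = 6.13·(cos(165.4°) + j·sin(165.4°)) = -5.932 + j1.545 V
  V2 = 240·(cos(-90.0°) + j·sin(-90.0°)) = 0 - j240 V
Step 2 — Sum components: V_total = -5.932 - j238.5 V.
Step 3 — Convert to polar: |V_total| = 238.5 V, ∠V_total = -91.4°.

V_total = 238.5∠-91.4° V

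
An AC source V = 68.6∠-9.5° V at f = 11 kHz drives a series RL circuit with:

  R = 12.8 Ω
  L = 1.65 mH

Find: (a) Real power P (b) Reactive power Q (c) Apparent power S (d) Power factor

Step 1 — Angular frequency: ω = 2π·f = 2π·1.1e+04 = 6.912e+04 rad/s.
Step 2 — Component impedances:
  R: Z = R = 12.8 Ω
  L: Z = jωL = j·6.912e+04·0.00165 = 0 + j114 Ω
Step 3 — Series combination: Z_total = R + L = 12.8 + j114 Ω = 114.8∠83.6° Ω.
Step 4 — Source phasor: V = 68.6∠-9.5° V = 67.66 - j11.32 V.
Step 5 — Current: I = V / Z = -0.03228 - j0.5969 A = 0.5978∠-93.1° A.
Step 6 — Complex power: S = V·I* = 4.574 + j40.75 VA.
Step 7 — Real power: P = Re(S) = 4.574 W.
Step 8 — Reactive power: Q = Im(S) = 40.75 VAR.
Step 9 — Apparent power: |S| = 41.01 VA.
Step 10 — Power factor: PF = P/|S| = 0.1115 (lagging).

(a) P = 4.574 W  (b) Q = 40.75 VAR  (c) S = 41.01 VA  (d) PF = 0.1115 (lagging)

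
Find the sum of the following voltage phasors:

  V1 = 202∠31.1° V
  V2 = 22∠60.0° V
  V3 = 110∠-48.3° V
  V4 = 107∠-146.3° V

Step 1 — Convert each phasor to rectangular form:
  V1 = 202·(cos(31.1°) + j·sin(31.1°)) = 173 + j104.3 V
  V2 = 22·(cos(60.0°) + j·sin(60.0°)) = 11 + j19.05 V
  V3 = 110·(cos(-48.3°) + j·sin(-48.3°)) = 73.18 - j82.13 V
  V4 = 107·(cos(-146.3°) + j·sin(-146.3°)) = -89.02 - j59.37 V
Step 2 — Sum components: V_total = 168.1 - j18.11 V.
Step 3 — Convert to polar: |V_total| = 169.1 V, ∠V_total = -6.1°.

V_total = 169.1∠-6.1° V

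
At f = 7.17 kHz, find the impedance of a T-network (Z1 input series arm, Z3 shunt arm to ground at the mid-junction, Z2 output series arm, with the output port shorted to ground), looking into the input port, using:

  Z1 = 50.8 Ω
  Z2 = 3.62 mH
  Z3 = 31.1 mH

Step 1 — Angular frequency: ω = 2π·f = 2π·7170 = 4.505e+04 rad/s.
Step 2 — Component impedances:
  Z1: Z = R = 50.8 Ω
  Z2: Z = jωL = j·4.505e+04·0.00362 = 0 + j163.1 Ω
  Z3: Z = jωL = j·4.505e+04·0.0311 = 0 + j1401 Ω
Step 3 — With the output port shorted to ground, the output series arm Z2 runs from the junction to ground; the shunt arm Z3 also runs from the junction to ground. They appear in parallel: Z3 || Z2 = 0 + j146.1 Ω.
Step 4 — Series with input arm Z1: Z_in = Z1 + (Z3 || Z2) = 50.8 + j146.1 Ω = 154.7∠70.8° Ω.

Z = 50.8 + j146.1 Ω = 154.7∠70.8° Ω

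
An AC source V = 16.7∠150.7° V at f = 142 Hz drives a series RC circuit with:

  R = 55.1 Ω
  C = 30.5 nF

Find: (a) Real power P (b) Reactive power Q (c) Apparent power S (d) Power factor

Step 1 — Angular frequency: ω = 2π·f = 2π·142 = 892.2 rad/s.
Step 2 — Component impedances:
  R: Z = R = 55.1 Ω
  C: Z = 1/(jωC) = -j/(ω·C) = 0 - j3.675e+04 Ω
Step 3 — Series combination: Z_total = R + C = 55.1 - j3.675e+04 Ω = 3.675e+04∠-89.9° Ω.
Step 4 — Source phasor: V = 16.7∠150.7° V = -14.56 + j8.173 V.
Step 5 — Current: I = V / Z = -0.000223 - j0.000396 A = 0.0004544∠-119.4° A.
Step 6 — Complex power: S = V·I* = 1.138e-05 - j0.007589 VA.
Step 7 — Real power: P = Re(S) = 1.138e-05 W.
Step 8 — Reactive power: Q = Im(S) = -0.007589 VAR.
Step 9 — Apparent power: |S| = 0.007589 VA.
Step 10 — Power factor: PF = P/|S| = 0.001499 (leading).

(a) P = 1.138e-05 W  (b) Q = -0.007589 VAR  (c) S = 0.007589 VA  (d) PF = 0.001499 (leading)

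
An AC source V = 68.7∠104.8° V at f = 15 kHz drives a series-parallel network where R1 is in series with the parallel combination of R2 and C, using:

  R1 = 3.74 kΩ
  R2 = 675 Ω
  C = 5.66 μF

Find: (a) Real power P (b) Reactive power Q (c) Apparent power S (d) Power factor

Step 1 — Angular frequency: ω = 2π·f = 2π·1.5e+04 = 9.425e+04 rad/s.
Step 2 — Component impedances:
  R1: Z = R = 3740 Ω
  R2: Z = R = 675 Ω
  C: Z = 1/(jωC) = -j/(ω·C) = 0 - j1.875 Ω
Step 3 — Parallel branch: R2 || C = 1/(1/R2 + 1/C) = 0.005206 - j1.875 Ω.
Step 4 — Series with R1: Z_total = R1 + (R2 || C) = 3740 - j1.875 Ω = 3740∠-0.0° Ω.
Step 5 — Source phasor: V = 68.7∠104.8° V = -17.55 + j66.42 V.
Step 6 — Current: I = V / Z = -0.004701 + j0.01776 A = 0.01837∠104.8° A.
Step 7 — Complex power: S = V·I* = 1.262 - j0.0006325 VA.
Step 8 — Real power: P = Re(S) = 1.262 W.
Step 9 — Reactive power: Q = Im(S) = -0.0006325 VAR.
Step 10 — Apparent power: |S| = 1.262 VA.
Step 11 — Power factor: PF = P/|S| = 1 (leading).

(a) P = 1.262 W  (b) Q = -0.0006325 VAR  (c) S = 1.262 VA  (d) PF = 1 (leading)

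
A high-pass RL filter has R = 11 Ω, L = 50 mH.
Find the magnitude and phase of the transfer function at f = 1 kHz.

Step 1 — Angular frequency: ω = 2π·1000 = 6283 rad/s.
Step 2 — Transfer function: H(jω) = jωL/(R + jωL).
Step 3 — Numerator jωL = j·314.2; denominator R + jωL = 11 + j314.2.
Step 4 — H = 0.9988 + j0.03497.
Step 5 — Magnitude: |H| = 0.9994 (-0.0 dB); phase: φ = 2.0°.

|H| = 0.9994 (-0.0 dB), φ = 2.0°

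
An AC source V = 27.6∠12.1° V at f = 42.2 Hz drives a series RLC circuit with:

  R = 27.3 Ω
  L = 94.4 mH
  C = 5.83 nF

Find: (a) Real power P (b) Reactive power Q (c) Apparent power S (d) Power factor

Step 1 — Angular frequency: ω = 2π·f = 2π·42.2 = 265.2 rad/s.
Step 2 — Component impedances:
  R: Z = R = 27.3 Ω
  L: Z = jωL = j·265.2·0.0944 = 0 + j25.03 Ω
  C: Z = 1/(jωC) = -j/(ω·C) = 0 - j6.469e+05 Ω
Step 3 — Series combination: Z_total = R + L + C = 27.3 - j6.469e+05 Ω = 6.469e+05∠-90.0° Ω.
Step 4 — Source phasor: V = 27.6∠12.1° V = 26.99 + j5.785 V.
Step 5 — Current: I = V / Z = -8.942e-06 + j4.172e-05 A = 4.267e-05∠102.1° A.
Step 6 — Complex power: S = V·I* = 4.97e-08 - j0.001178 VA.
Step 7 — Real power: P = Re(S) = 4.97e-08 W.
Step 8 — Reactive power: Q = Im(S) = -0.001178 VAR.
Step 9 — Apparent power: |S| = 0.001178 VA.
Step 10 — Power factor: PF = P/|S| = 4.22e-05 (leading).

(a) P = 4.97e-08 W  (b) Q = -0.001178 VAR  (c) S = 0.001178 VA  (d) PF = 4.22e-05 (leading)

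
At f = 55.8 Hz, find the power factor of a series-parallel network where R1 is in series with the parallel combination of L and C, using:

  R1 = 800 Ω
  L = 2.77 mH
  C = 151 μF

Step 1 — Angular frequency: ω = 2π·f = 2π·55.8 = 350.6 rad/s.
Step 2 — Component impedances:
  R1: Z = R = 800 Ω
  L: Z = jωL = j·350.6·0.00277 = 0 + j0.9712 Ω
  C: Z = 1/(jωC) = -j/(ω·C) = 0 - j18.89 Ω
Step 3 — Parallel branch: L || C = 1/(1/L + 1/C) = 0 + j1.024 Ω.
Step 4 — Series with R1: Z_total = R1 + (L || C) = 800 + j1.024 Ω = 800∠0.1° Ω.
Step 5 — Power factor: PF = cos(φ) = Re(Z)/|Z| = 800/800 = 1.
Step 6 — Type: Im(Z) = 1.024 ⇒ lagging (phase φ = 0.1°).

PF = 1 (lagging, φ = 0.1°)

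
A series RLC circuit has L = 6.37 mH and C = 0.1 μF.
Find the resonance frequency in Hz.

Step 1 — Resonance condition Im(Z)=0 gives ω₀ = 1/√(LC).
Step 2 — ω₀ = 1/√(0.00637·1e-07) = 3.962e+04 rad/s.
Step 3 — f₀ = ω₀/(2π) = 6306 Hz.

f₀ = 6306 Hz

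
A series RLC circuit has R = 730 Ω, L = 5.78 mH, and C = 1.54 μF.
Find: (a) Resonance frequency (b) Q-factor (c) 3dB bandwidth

Step 1 — Resonance: ω₀ = 1/√(LC) = 1/√(0.00578·1.54e-06) = 1.06e+04 rad/s.
Step 2 — f₀ = ω₀/(2π) = 1687 Hz.
Step 3 — Series Q: Q = ω₀L/R = 1.06e+04·0.00578/730 = 0.08392.
Step 4 — Bandwidth: Δω = ω₀/Q = 1.263e+05 rad/s; BW = Δω/(2π) = 2.01e+04 Hz.

(a) f₀ = 1687 Hz  (b) Q = 0.08392  (c) BW = 2.01e+04 Hz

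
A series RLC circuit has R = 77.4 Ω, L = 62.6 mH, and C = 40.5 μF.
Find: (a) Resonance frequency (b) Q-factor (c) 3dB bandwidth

Step 1 — Resonance: ω₀ = 1/√(LC) = 1/√(0.0626·4.05e-05) = 628 rad/s.
Step 2 — f₀ = ω₀/(2π) = 99.96 Hz.
Step 3 — Series Q: Q = ω₀L/R = 628·0.0626/77.4 = 0.5079.
Step 4 — Bandwidth: Δω = ω₀/Q = 1236 rad/s; BW = Δω/(2π) = 196.8 Hz.

(a) f₀ = 99.96 Hz  (b) Q = 0.5079  (c) BW = 196.8 Hz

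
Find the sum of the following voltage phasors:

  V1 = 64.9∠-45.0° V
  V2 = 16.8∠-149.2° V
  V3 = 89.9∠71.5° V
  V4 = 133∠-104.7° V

Step 1 — Convert each phasor to rectangular form:
  V1 = 64.9·(cos(-45.0°) + j·sin(-45.0°)) = 45.89 - j45.89 V
  V2 = 16.8·(cos(-149.2°) + j·sin(-149.2°)) = -14.43 - j8.602 V
  V3 = 89.9·(cos(71.5°) + j·sin(71.5°)) = 28.53 + j85.25 V
  V4 = 133·(cos(-104.7°) + j·sin(-104.7°)) = -33.75 - j128.6 V
Step 2 — Sum components: V_total = 26.24 - j97.89 V.
Step 3 — Convert to polar: |V_total| = 101.3 V, ∠V_total = -75.0°.

V_total = 101.3∠-75.0° V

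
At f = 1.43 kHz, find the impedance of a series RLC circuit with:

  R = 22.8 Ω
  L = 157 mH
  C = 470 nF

Step 1 — Angular frequency: ω = 2π·f = 2π·1430 = 8985 rad/s.
Step 2 — Component impedances:
  R: Z = R = 22.8 Ω
  L: Z = jωL = j·8985·0.157 = 0 + j1411 Ω
  C: Z = 1/(jωC) = -j/(ω·C) = 0 - j236.8 Ω
Step 3 — Series combination: Z_total = R + L + C = 22.8 + j1174 Ω = 1174∠88.9° Ω.

Z = 22.8 + j1174 Ω = 1174∠88.9° Ω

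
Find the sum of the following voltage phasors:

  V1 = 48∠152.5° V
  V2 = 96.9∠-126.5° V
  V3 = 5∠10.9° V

Step 1 — Convert each phasor to rectangular form:
  V1 = 48·(cos(152.5°) + j·sin(152.5°)) = -42.58 + j22.16 V
  V2 = 96.9·(cos(-126.5°) + j·sin(-126.5°)) = -57.64 - j77.89 V
  V3 = 5·(cos(10.9°) + j·sin(10.9°)) = 4.91 + j0.9455 V
Step 2 — Sum components: V_total = -95.31 - j54.78 V.
Step 3 — Convert to polar: |V_total| = 109.9 V, ∠V_total = -150.1°.

V_total = 109.9∠-150.1° V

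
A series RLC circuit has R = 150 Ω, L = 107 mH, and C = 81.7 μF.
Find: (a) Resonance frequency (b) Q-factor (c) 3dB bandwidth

Step 1 — Resonance: ω₀ = 1/√(LC) = 1/√(0.107·8.17e-05) = 338.2 rad/s.
Step 2 — f₀ = ω₀/(2π) = 53.83 Hz.
Step 3 — Series Q: Q = ω₀L/R = 338.2·0.107/150 = 0.2413.
Step 4 — Bandwidth: Δω = ω₀/Q = 1402 rad/s; BW = Δω/(2π) = 223.1 Hz.

(a) f₀ = 53.83 Hz  (b) Q = 0.2413  (c) BW = 223.1 Hz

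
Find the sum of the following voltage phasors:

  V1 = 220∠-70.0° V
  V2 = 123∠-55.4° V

Step 1 — Convert each phasor to rectangular form:
  V1 = 220·(cos(-70.0°) + j·sin(-70.0°)) = 75.24 - j206.7 V
  V2 = 123·(cos(-55.4°) + j·sin(-55.4°)) = 69.84 - j101.2 V
Step 2 — Sum components: V_total = 145.1 - j308 V.
Step 3 — Convert to polar: |V_total| = 340.4 V, ∠V_total = -64.8°.

V_total = 340.4∠-64.8° V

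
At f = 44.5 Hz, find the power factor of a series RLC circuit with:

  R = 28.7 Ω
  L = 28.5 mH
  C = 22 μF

Step 1 — Angular frequency: ω = 2π·f = 2π·44.5 = 279.6 rad/s.
Step 2 — Component impedances:
  R: Z = R = 28.7 Ω
  L: Z = jωL = j·279.6·0.0285 = 0 + j7.969 Ω
  C: Z = 1/(jωC) = -j/(ω·C) = 0 - j162.6 Ω
Step 3 — Series combination: Z_total = R + L + C = 28.7 - j154.6 Ω = 157.2∠-79.5° Ω.
Step 4 — Power factor: PF = cos(φ) = Re(Z)/|Z| = 28.7/157.24 = 0.1825.
Step 5 — Type: Im(Z) = -154.6 ⇒ leading (phase φ = -79.5°).

PF = 0.1825 (leading, φ = -79.5°)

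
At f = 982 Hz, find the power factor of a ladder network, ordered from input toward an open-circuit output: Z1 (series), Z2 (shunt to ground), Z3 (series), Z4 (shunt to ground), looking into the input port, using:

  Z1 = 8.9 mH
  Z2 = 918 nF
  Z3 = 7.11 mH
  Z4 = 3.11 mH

Step 1 — Angular frequency: ω = 2π·f = 2π·982 = 6170 rad/s.
Step 2 — Component impedances:
  Z1: Z = jωL = j·6170·0.0089 = 0 + j54.91 Ω
  Z2: Z = 1/(jωC) = -j/(ω·C) = 0 - j176.5 Ω
  Z3: Z = jωL = j·6170·0.00711 = 0 + j43.87 Ω
  Z4: Z = jωL = j·6170·0.00311 = 0 + j19.19 Ω
Step 3 — Ladder network (open output): work backward from the far end, alternating series and parallel combinations. Z_in = 0 + j153 Ω = 153∠90.0° Ω.
Step 4 — Power factor: PF = cos(φ) = Re(Z)/|Z| = 0/153 = 0.
Step 5 — Type: Im(Z) = 153 ⇒ lagging (phase φ = 90.0°).

PF = 0 (lagging, φ = 90.0°)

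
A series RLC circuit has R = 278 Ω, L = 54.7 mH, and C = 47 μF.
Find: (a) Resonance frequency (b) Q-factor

Step 1 — Resonance condition Im(Z)=0 gives ω₀ = 1/√(LC).
Step 2 — ω₀ = 1/√(0.0547·4.7e-05) = 623.7 rad/s.
Step 3 — f₀ = ω₀/(2π) = 99.26 Hz.
Step 4 — Series Q: Q = ω₀L/R = 623.7·0.0547/278 = 0.1227.

(a) f₀ = 99.26 Hz  (b) Q = 0.1227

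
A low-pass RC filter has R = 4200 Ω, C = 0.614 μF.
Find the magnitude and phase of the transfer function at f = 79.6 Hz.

Step 1 — Angular frequency: ω = 2π·79.6 = 500.1 rad/s.
Step 2 — Transfer function: H(jω) = 1/(1 + jωRC).
Step 3 — Denominator: 1 + jωRC = 1 + j·500.1·4200·6.14e-07 = 1 + j1.29.
Step 4 — H = 0.3754 - j0.4842.
Step 5 — Magnitude: |H| = 0.6127 (-4.3 dB); phase: φ = -52.2°.

|H| = 0.6127 (-4.3 dB), φ = -52.2°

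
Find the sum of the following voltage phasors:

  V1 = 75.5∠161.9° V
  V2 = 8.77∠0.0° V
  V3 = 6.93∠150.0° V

Step 1 — Convert each phasor to rectangular form:
  V1 = 75.5·(cos(161.9°) + j·sin(161.9°)) = -71.76 + j23.46 V
  V2 = 8.77·(cos(0.0°) + j·sin(0.0°)) = 8.77 V
  V3 = 6.93·(cos(150.0°) + j·sin(150.0°)) = -6.002 + j3.465 V
Step 2 — Sum components: V_total = -69 + j26.92 V.
Step 3 — Convert to polar: |V_total| = 74.06 V, ∠V_total = 158.7°.

V_total = 74.06∠158.7° V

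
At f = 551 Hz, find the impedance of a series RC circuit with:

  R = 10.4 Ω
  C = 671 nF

Step 1 — Angular frequency: ω = 2π·f = 2π·551 = 3462 rad/s.
Step 2 — Component impedances:
  R: Z = R = 10.4 Ω
  C: Z = 1/(jωC) = -j/(ω·C) = 0 - j430.5 Ω
Step 3 — Series combination: Z_total = R + C = 10.4 - j430.5 Ω = 430.6∠-88.6° Ω.

Z = 10.4 - j430.5 Ω = 430.6∠-88.6° Ω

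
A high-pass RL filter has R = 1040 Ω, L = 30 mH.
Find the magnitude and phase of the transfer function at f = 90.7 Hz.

Step 1 — Angular frequency: ω = 2π·90.7 = 569.9 rad/s.
Step 2 — Transfer function: H(jω) = jωL/(R + jωL).
Step 3 — Numerator jωL = j·17.1; denominator R + jωL = 1040 + j17.1.
Step 4 — H = 0.0002702 + j0.01643.
Step 5 — Magnitude: |H| = 0.01644 (-35.7 dB); phase: φ = 89.1°.

|H| = 0.01644 (-35.7 dB), φ = 89.1°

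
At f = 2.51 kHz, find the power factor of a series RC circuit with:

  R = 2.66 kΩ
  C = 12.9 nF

Step 1 — Angular frequency: ω = 2π·f = 2π·2510 = 1.577e+04 rad/s.
Step 2 — Component impedances:
  R: Z = R = 2660 Ω
  C: Z = 1/(jωC) = -j/(ω·C) = 0 - j4915 Ω
Step 3 — Series combination: Z_total = R + C = 2660 - j4915 Ω = 5589∠-61.6° Ω.
Step 4 — Power factor: PF = cos(φ) = Re(Z)/|Z| = 2660/5589 = 0.4759.
Step 5 — Type: Im(Z) = -4915 ⇒ leading (phase φ = -61.6°).

PF = 0.4759 (leading, φ = -61.6°)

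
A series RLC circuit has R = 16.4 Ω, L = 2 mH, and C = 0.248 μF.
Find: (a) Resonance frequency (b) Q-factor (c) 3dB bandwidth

Step 1 — Resonance: ω₀ = 1/√(LC) = 1/√(0.002·2.48e-07) = 4.49e+04 rad/s.
Step 2 — f₀ = ω₀/(2π) = 7146 Hz.
Step 3 — Series Q: Q = ω₀L/R = 4.49e+04·0.002/16.4 = 5.476.
Step 4 — Bandwidth: Δω = ω₀/Q = 8200 rad/s; BW = Δω/(2π) = 1305 Hz.

(a) f₀ = 7146 Hz  (b) Q = 5.476  (c) BW = 1305 Hz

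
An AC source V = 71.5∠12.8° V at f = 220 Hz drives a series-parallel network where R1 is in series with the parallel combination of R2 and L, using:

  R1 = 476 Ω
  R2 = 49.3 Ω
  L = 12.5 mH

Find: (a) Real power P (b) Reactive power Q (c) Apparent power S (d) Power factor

Step 1 — Angular frequency: ω = 2π·f = 2π·220 = 1382 rad/s.
Step 2 — Component impedances:
  R1: Z = R = 476 Ω
  R2: Z = R = 49.3 Ω
  L: Z = jωL = j·1382·0.0125 = 0 + j17.28 Ω
Step 3 — Parallel branch: R2 || L = 1/(1/R2 + 1/L) = 5.393 + j15.39 Ω.
Step 4 — Series with R1: Z_total = R1 + (R2 || L) = 481.4 + j15.39 Ω = 481.6∠1.8° Ω.
Step 5 — Source phasor: V = 71.5∠12.8° V = 69.72 + j15.84 V.
Step 6 — Current: I = V / Z = 0.1457 + j0.02825 A = 0.1485∠11.0° A.
Step 7 — Complex power: S = V·I* = 10.61 + j0.3391 VA.
Step 8 — Real power: P = Re(S) = 10.61 W.
Step 9 — Reactive power: Q = Im(S) = 0.3391 VAR.
Step 10 — Apparent power: |S| = 10.61 VA.
Step 11 — Power factor: PF = P/|S| = 0.9995 (lagging).

(a) P = 10.61 W  (b) Q = 0.3391 VAR  (c) S = 10.61 VA  (d) PF = 0.9995 (lagging)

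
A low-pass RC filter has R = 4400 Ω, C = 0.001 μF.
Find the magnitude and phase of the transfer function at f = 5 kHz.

Step 1 — Angular frequency: ω = 2π·5000 = 3.142e+04 rad/s.
Step 2 — Transfer function: H(jω) = 1/(1 + jωRC).
Step 3 — Denominator: 1 + jωRC = 1 + j·3.142e+04·4400·1e-09 = 1 + j0.1382.
Step 4 — H = 0.9813 - j0.1356.
Step 5 — Magnitude: |H| = 0.9906 (-0.1 dB); phase: φ = -7.9°.

|H| = 0.9906 (-0.1 dB), φ = -7.9°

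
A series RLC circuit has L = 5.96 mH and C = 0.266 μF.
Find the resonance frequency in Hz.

Step 1 — Resonance condition Im(Z)=0 gives ω₀ = 1/√(LC).
Step 2 — ω₀ = 1/√(0.00596·2.66e-07) = 2.512e+04 rad/s.
Step 3 — f₀ = ω₀/(2π) = 3997 Hz.

f₀ = 3997 Hz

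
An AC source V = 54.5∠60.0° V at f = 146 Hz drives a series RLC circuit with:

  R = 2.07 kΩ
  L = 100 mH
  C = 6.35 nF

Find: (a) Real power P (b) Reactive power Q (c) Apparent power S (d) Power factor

Step 1 — Angular frequency: ω = 2π·f = 2π·146 = 917.3 rad/s.
Step 2 — Component impedances:
  R: Z = R = 2070 Ω
  L: Z = jωL = j·917.3·0.1 = 0 + j91.73 Ω
  C: Z = 1/(jωC) = -j/(ω·C) = 0 - j1.717e+05 Ω
Step 3 — Series combination: Z_total = R + L + C = 2070 - j1.716e+05 Ω = 1.716e+05∠-89.3° Ω.
Step 4 — Source phasor: V = 54.5∠60.0° V = 27.25 + j47.2 V.
Step 5 — Current: I = V / Z = -0.0002731 + j0.0001621 A = 0.0003176∠149.3° A.
Step 6 — Complex power: S = V·I* = 0.0002088 - j0.01731 VA.
Step 7 — Real power: P = Re(S) = 0.0002088 W.
Step 8 — Reactive power: Q = Im(S) = -0.01731 VAR.
Step 9 — Apparent power: |S| = 0.01731 VA.
Step 10 — Power factor: PF = P/|S| = 0.01206 (leading).

(a) P = 0.0002088 W  (b) Q = -0.01731 VAR  (c) S = 0.01731 VA  (d) PF = 0.01206 (leading)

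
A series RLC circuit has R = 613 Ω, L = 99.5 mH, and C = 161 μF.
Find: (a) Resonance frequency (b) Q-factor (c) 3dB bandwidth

Step 1 — Resonance condition Im(Z)=0 gives ω₀ = 1/√(LC).
Step 2 — ω₀ = 1/√(0.0995·0.000161) = 249.8 rad/s.
Step 3 — f₀ = ω₀/(2π) = 39.76 Hz.
Step 4 — Series Q: Q = ω₀L/R = 249.8·0.0995/613 = 0.04055.
Step 5 — 3dB bandwidth: Δω = ω₀/Q = 6161 rad/s; BW = Δω/(2π) = 980.5 Hz.

(a) f₀ = 39.76 Hz  (b) Q = 0.04055  (c) BW = 980.5 Hz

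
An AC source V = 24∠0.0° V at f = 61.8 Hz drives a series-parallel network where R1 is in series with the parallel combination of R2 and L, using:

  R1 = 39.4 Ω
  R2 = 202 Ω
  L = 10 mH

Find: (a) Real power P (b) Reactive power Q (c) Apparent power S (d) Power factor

Step 1 — Angular frequency: ω = 2π·f = 2π·61.8 = 388.3 rad/s.
Step 2 — Component impedances:
  R1: Z = R = 39.4 Ω
  R2: Z = R = 202 Ω
  L: Z = jωL = j·388.3·0.01 = 0 + j3.883 Ω
Step 3 — Parallel branch: R2 || L = 1/(1/R2 + 1/L) = 0.07461 + j3.882 Ω.
Step 4 — Series with R1: Z_total = R1 + (R2 || L) = 39.47 + j3.882 Ω = 39.66∠5.6° Ω.
Step 5 — Source phasor: V = 24∠0.0° V = 24 V.
Step 6 — Current: I = V / Z = 0.6022 - j0.05921 A = 0.6051∠-5.6° A.
Step 7 — Complex power: S = V·I* = 14.45 + j1.421 VA.
Step 8 — Real power: P = Re(S) = 14.45 W.
Step 9 — Reactive power: Q = Im(S) = 1.421 VAR.
Step 10 — Apparent power: |S| = 14.52 VA.
Step 11 — Power factor: PF = P/|S| = 0.9952 (lagging).

(a) P = 14.45 W  (b) Q = 1.421 VAR  (c) S = 14.52 VA  (d) PF = 0.9952 (lagging)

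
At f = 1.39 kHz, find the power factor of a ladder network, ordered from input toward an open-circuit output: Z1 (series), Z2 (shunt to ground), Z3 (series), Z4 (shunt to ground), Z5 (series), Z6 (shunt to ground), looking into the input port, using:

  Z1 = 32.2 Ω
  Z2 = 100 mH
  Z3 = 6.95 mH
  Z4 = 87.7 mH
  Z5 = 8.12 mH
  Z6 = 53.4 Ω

Step 1 — Angular frequency: ω = 2π·f = 2π·1390 = 8734 rad/s.
Step 2 — Component impedances:
  Z1: Z = R = 32.2 Ω
  Z2: Z = jωL = j·8734·0.1 = 0 + j873.4 Ω
  Z3: Z = jωL = j·8734·0.00695 = 0 + j60.7 Ω
  Z4: Z = jωL = j·8734·0.0877 = 0 + j765.9 Ω
  Z5: Z = jωL = j·8734·0.00812 = 0 + j70.92 Ω
  Z6: Z = R = 53.4 Ω
Step 3 — Ladder network (open output): work backward from the far end, alternating series and parallel combinations. Z_in = 65.99 + j113.5 Ω = 131.3∠59.8° Ω.
Step 4 — Power factor: PF = cos(φ) = Re(Z)/|Z| = 65.993/131.28 = 0.5027.
Step 5 — Type: Im(Z) = 113.5 ⇒ lagging (phase φ = 59.8°).

PF = 0.5027 (lagging, φ = 59.8°)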